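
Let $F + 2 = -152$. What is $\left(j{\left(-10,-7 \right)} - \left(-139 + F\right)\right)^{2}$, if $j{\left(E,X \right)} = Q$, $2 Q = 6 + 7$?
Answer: $\frac{358801}{4} \approx 89700.0$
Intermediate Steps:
$Q = \frac{13}{2}$ ($Q = \frac{6 + 7}{2} = \frac{1}{2} \cdot 13 = \frac{13}{2} \approx 6.5$)
$F = -154$ ($F = -2 - 152 = -154$)
$j{\left(E,X \right)} = \frac{13}{2}$
$\left(j{\left(-10,-7 \right)} - \left(-139 + F\right)\right)^{2} = \left(\frac{13}{2} + \left(139 - -154\right)\right)^{2} = \left(\frac{13}{2} + \left(139 + 154\right)\right)^{2} = \left(\frac{13}{2} + 293\right)^{2} = \left(\frac{599}{2}\right)^{2} = \frac{358801}{4}$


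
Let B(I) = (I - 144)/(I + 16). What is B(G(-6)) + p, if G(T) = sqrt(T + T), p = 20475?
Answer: 1371252/67 + 80*I*sqrt(3)/67 ≈ 20466.0 + 2.0681*I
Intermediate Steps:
G(T) = sqrt(2)*sqrt(T) (G(T) = sqrt(2*T) = sqrt(2)*sqrt(T))
B(I) = (-144 + I)/(16 + I)
B(G(-6)) + p = (-144 + sqrt(2)*sqrt(-6))/(16 + sqrt(2)*sqrt(-6)) + 20475 = (-144 + sqrt(2)*(I*sqrt(6)))/(16 + sqrt(2)*(I*sqrt(6))) + 20475 = (-144 + 2*I*sqrt(3))/(16 + 2*I*sqrt(3)) + 20475 = 20475 + (-144 + 2*I*sqrt(3))/(16 + 2*I*sqrt(3))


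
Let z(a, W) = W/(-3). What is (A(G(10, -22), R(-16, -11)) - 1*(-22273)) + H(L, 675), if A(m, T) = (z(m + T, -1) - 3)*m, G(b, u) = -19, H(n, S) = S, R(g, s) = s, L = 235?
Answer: 68996/3 ≈ 22999.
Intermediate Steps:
z(a, W) = -W/3 (z(a, W) = W*(-⅓) = -W/3)
A(m, T) = -8*m/3 (A(m, T) = (-⅓*(-1) - 3)*m = (⅓ - 3)*m = -8*m/3)
(A(G(10, -22), R(-16, -11)) - 1*(-22273)) + H(L, 675) = (-8/3*(-19) - 1*(-22273)) + 675 = (152/3 + 22273) + 675 = 66971/3 + 675 = 68996/3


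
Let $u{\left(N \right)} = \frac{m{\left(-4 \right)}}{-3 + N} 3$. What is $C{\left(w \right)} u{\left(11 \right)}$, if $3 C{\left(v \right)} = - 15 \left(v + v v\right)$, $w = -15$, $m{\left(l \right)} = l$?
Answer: $1575$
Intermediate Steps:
$u{\left(N \right)} = - \frac{12}{-3 + N}$ ($u{\left(N \right)} = \frac{1}{-3 + N} \left(-4\right) 3 = - \frac{4}{-3 + N} 3 = - \frac{12}{-3 + N}$)
$C{\left(v \right)} = - 5 v - 5 v^{2}$ ($C{\left(v \right)} = \frac{\left(-15\right) \left(v + v v\right)}{3} = \frac{\left(-15\right) \left(v + v^{2}\right)}{3} = \frac{- 15 v - 15 v^{2}}{3} = - 5 v - 5 v^{2}$)
$C{\left(w \right)} u{\left(11 \right)} = \left(-5\right) \left(-15\right) \left(1 - 15\right) \left(- \frac{12}{-3 + 11}\right) = \left(-5\right) \left(-15\right) \left(-14\right) \left(- \frac{12}{8}\right) = - 1050 \left(\left(-12\right) \frac{1}{8}\right) = \left(-1050\right) \left(- \frac{3}{2}\right) = 1575$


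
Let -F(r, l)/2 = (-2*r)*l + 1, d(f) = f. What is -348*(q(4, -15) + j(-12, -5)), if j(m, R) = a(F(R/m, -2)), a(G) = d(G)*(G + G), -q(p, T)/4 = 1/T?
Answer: -298352/15 ≈ -19890.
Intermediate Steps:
F(r, l) = -2 + 4*l*r (F(r, l) = -2*((-2*r)*l + 1) = -2*(-2*l*r + 1) = -2*(1 - 2*l*r) = -2 + 4*l*r)
q(p, T) = -4/T
a(G) = 2*G² (a(G) = G*(G + G) = G*(2*G) = 2*G²)
j(m, R) = 2*(-2 - 8*R/m)² (j(m, R) = 2*(-2 + 4*(-2)*(R/m))² = 2*(-2 - 8*R/m)²)
-348*(q(4, -15) + j(-12, -5)) = -348*(-4/(-15) + 8*(-12 + 4*(-5))²/(-12)²) = -348*(-4*(-1/15) + 8*(1/144)*(-12 - 20)²) = -348*(4/15 + 8*(1/144)*(-32)²) = -348*(4/15 + 8*(1/144)*1024) = -348*(4/15 + 512/9) = -348*2572/45 = -298352/15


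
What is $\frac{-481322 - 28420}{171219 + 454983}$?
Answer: $- \frac{28319}{34789} \approx -0.81402$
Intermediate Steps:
$\frac{-481322 - 28420}{171219 + 454983} = - \frac{509742}{626202} = \left(-509742\right) \frac{1}{626202} = - \frac{28319}{34789}$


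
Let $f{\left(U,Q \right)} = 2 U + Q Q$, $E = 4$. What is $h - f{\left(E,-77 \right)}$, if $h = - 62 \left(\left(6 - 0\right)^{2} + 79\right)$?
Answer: $-13067$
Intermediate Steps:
$f{\left(U,Q \right)} = Q^{2} + 2 U$ ($f{\left(U,Q \right)} = 2 U + Q^{2} = Q^{2} + 2 U$)
$h = -7130$ ($h = - 62 \left(\left(6 + 0\right)^{2} + 79\right) = - 62 \left(6^{2} + 79\right) = - 62 \left(36 + 79\right) = \left(-62\right) 115 = -7130$)
$h - f{\left(E,-77 \right)} = -7130 - \left(\left(-77\right)^{2} + 2 \cdot 4\right) = -7130 - \left(5929 + 8\right) = -7130 - 5937 = -13067$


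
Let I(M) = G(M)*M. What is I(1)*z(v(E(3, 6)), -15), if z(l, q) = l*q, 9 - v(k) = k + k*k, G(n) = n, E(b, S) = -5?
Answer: 165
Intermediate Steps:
v(k) = 9 - k - k² (v(k) = 9 - (k + k*k) = 9 - (k + k²) = 9 + (-k - k²) = 9 - k - k²)
I(M) = M² (I(M) = M*M = M²)
I(1)*z(v(E(3, 6)), -15) = 1²*((9 - 1*(-5) - 1*(-5)²)*(-15)) = 1*((9 + 5 - 1*25)*(-15)) = 1*((9 + 5 - 25)*(-15)) = 1*(-11*(-15)) = 1*165 = 165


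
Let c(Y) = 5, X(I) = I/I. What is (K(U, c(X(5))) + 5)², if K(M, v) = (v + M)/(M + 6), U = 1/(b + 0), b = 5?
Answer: 32761/961 ≈ 34.091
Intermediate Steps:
U = ⅕ (U = 1/(5 + 0) = 1/5 = ⅕ ≈ 0.20000)
X(I) = 1
K(M, v) = (M + v)/(6 + M)
(K(U, c(X(5))) + 5)² = ((⅕ + 5)/(6 + ⅕) + 5)² = ((26/5)/(31/5) + 5)² = ((5/31)*(26/5) + 5)² = (26/31 + 5)² = (181/31)² = 32761/961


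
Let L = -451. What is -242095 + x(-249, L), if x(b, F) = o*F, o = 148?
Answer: -308843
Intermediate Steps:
x(b, F) = 148*F
-242095 + x(-249, L) = -242095 + 148*(-451) = -242095 - 66748 = -308843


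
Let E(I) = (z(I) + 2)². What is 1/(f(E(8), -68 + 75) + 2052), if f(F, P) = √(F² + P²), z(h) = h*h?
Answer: -2052/14764081 + √18974785/14764081 ≈ 0.00015605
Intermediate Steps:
z(h) = h²
E(I) = (2 + I²)² (E(I) = (I² + 2)² = (2 + I²)²)
1/(f(E(8), -68 + 75) + 2052) = 1/(√(((2 + 8²)²)² + (-68 + 75)²) + 2052) = 1/(√(((2 + 64)²)² + 7²) + 2052) = 1/(√((66²)² + 49) + 2052) = 1/(√(4356² + 49) + 2052) = 1/(√(18974736 + 49) + 2052) = 1/(√18974785 + 2052) = 1/(2052 + √18974785)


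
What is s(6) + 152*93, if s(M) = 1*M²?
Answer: 14172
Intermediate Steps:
s(M) = M²
s(6) + 152*93 = 6² + 152*93 = 36 + 14136 = 14172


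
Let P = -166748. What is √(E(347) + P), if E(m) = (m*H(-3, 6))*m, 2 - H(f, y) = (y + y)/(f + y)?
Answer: I*√407566 ≈ 638.41*I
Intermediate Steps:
H(f, y) = 2 - 2*y/(f + y) (H(f, y) = 2 - (y + y)/(f + y) = 2 - 2*y/(f + y))
E(m) = -2*m² (E(m) = (m*(2*(-3)/(-3 + 6)))*m = (m*(2*(-3)/3))*m = (m*(2*(-3)*(⅓)))*m = (m*(-2))*m = (-2*m)*m = -2*m²)
√(E(347) + P) = √(-2*347² - 166748) = √(-2*120409 - 166748) = √(-240818 - 166748) = √(-407566) = I*√407566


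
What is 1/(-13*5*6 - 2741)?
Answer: -1/3131 ≈ -0.00031939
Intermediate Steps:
1/(-13*5*6 - 2741) = 1/(-65*6 - 2741) = 1/(-390 - 2741) = 1/(-3131) = -1/3131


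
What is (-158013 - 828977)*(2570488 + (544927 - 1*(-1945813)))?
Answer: -4995381423720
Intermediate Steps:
(-158013 - 828977)*(2570488 + (544927 - 1*(-1945813))) = -986990*(2570488 + (544927 + 1945813)) = -986990*(2570488 + 2490740) = -986990*5061228 = -4995381423720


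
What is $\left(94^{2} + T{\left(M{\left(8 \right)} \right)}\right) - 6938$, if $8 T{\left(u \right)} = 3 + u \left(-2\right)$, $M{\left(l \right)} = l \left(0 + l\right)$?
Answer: $\frac{15059}{8} \approx 1882.4$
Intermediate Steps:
$M{\left(l \right)} = l^{2}$ ($M{\left(l \right)} = l l = l^{2}$)
$T{\left(u \right)} = \frac{3}{8} - \frac{u}{4}$ ($T{\left(u \right)} = \frac{3 + u \left(-2\right)}{8} = \frac{3 - 2 u}{8} = \frac{3}{8} - \frac{u}{4}$)
$\left(94^{2} + T{\left(M{\left(8 \right)} \right)}\right) - 6938 = \left(94^{2} + \left(\frac{3}{8} - \frac{8^{2}}{4}\right)\right) - 6938 = \left(8836 + \left(\frac{3}{8} - 16\right)\right) - 6938 = \left(8836 - \frac{125}{8}\right) - 6938 = \frac{70563}{8} - 6938 = \frac{15059}{8}$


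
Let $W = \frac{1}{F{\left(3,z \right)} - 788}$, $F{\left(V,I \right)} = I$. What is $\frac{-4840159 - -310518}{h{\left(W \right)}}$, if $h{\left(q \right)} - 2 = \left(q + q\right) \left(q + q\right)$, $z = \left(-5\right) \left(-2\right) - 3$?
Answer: $- \frac{2762904354001}{1219926} \approx -2.2648 \cdot 10^{6}$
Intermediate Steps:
$z = 7$ ($z = 10 - 3 = 7$)
$W = - \frac{1}{781}$ ($W = \frac{1}{7 - 788} = \frac{1}{-781} = - \frac{1}{781} \approx -0.0012804$)
$h{\left(q \right)} = 2 + 4 q^{2}$ ($h{\left(q \right)} = 2 + \left(q + q\right) \left(q + q\right) = 2 + 2 q 2 q = 2 + 4 q^{2}$)
$\frac{-4840159 - -310518}{h{\left(W \right)}} = \frac{-4840159 - -310518}{2 + 4 \left(- \frac{1}{781}\right)^{2}} = \frac{-4840159 + 310518}{2 + 4 \cdot \frac{1}{609961}} = - \frac{4529641}{2 + \frac{4}{609961}} = - \frac{4529641}{\frac{1219926}{609961}} = \left(-4529641\right) \frac{609961}{1219926} = - \frac{2762904354001}{1219926}$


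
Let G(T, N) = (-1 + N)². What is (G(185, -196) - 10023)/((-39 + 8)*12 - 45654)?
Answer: -14393/23013 ≈ -0.62543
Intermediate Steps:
(G(185, -196) - 10023)/((-39 + 8)*12 - 45654) = ((-1 - 196)² - 10023)/((-39 + 8)*12 - 45654) = ((-197)² - 10023)/(-31*12 - 45654) = (38809 - 10023)/(-372 - 45654) = 28786/(-46026) = 28786*(-1/46026) = -14393/23013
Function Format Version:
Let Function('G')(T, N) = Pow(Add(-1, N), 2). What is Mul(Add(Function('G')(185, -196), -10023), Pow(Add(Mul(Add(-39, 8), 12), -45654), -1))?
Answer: Rational(-14393, 23013) ≈ -0.62543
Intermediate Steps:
Mul(Add(Function('G')(185, -196), -10023), Pow(Add(Mul(Add(-39, 8), 12), -45654), -1)) = Mul(Add(Pow(Add(-1, -196), 2), -10023), Pow(Add(Mul(Add(-39, 8), 12), -45654), -1)) = Mul(Add(Pow(-197, 2), -10023), Pow(Add(Mul(-31, 12), -45654), -1)) = Mul(Add(38809, -10023), Pow(Add(-372, -45654), -1)) = Mul(28786, Pow(-46026, -1)) = Mul(28786, Rational(-1, 46026)) = Rational(-14393, 23013)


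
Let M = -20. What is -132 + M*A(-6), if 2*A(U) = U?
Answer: -72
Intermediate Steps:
A(U) = U/2
-132 + M*A(-6) = -132 - 10*(-6) = -132 - 20*(-3) = -132 + 60 = -72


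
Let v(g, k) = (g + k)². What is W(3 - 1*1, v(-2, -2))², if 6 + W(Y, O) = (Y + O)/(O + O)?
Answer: 7569/256 ≈ 29.566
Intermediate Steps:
W(Y, O) = -6 + (O + Y)/(2*O) (W(Y, O) = -6 + (Y + O)/(O + O) = -6 + (O + Y)/((2*O)) = -6 + (O + Y)*(1/(2*O)) = -6 + (O + Y)/(2*O))
W(3 - 1*1, v(-2, -2))² = (((3 - 1*1) - 11*(-2 - 2)²)/(2*((-2 - 2)²)))² = (((3 - 1) - 11*(-4)²)/(2*((-4)²)))² = ((½)*(2 - 11*16)/16)² = ((½)*(1/16)*(2 - 176))² = ((½)*(1/16)*(-174))² = (-87/16)² = 7569/256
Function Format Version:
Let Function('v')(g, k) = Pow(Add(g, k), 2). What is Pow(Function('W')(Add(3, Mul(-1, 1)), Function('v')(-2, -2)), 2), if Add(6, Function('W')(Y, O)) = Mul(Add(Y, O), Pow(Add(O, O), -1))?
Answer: Rational(7569, 256) ≈ 29.566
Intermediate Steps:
Function('W')(Y, O) = Add(-6, Mul(Rational(1, 2), Pow(O, -1), Add(O, Y))) (Function('W')(Y, O) = Add(-6, Mul(Add(Y, O), Pow(Add(O, O), -1))) = Add(-6, Mul(Add(O, Y), Pow(Mul(2, O), -1))) = Add(-6, Mul(Add(O, Y), Mul(Rational(1, 2), Pow(O, -1)))) = Add(-6, Mul(Rational(1, 2), Pow(O, -1), Add(O, Y))))
Pow(Function('W')(Add(3, Mul(-1, 1)), Function('v')(-2, -2)), 2) = Pow(Mul(Rational(1, 2), Pow(Pow(Add(-2, -2), 2), -1), Add(Add(3, Mul(-1, 1)), Mul(-11, Pow(Add(-2, -2), 2)))), 2) = Pow(Mul(Rational(1, 2), Pow(Pow(-4, 2), -1), Add(Add(3, -1), Mul(-11, Pow(-4, 2)))), 2) = Pow(Mul(Rational(1, 2), Pow(16, -1), Add(2, Mul(-11, 16))), 2) = Pow(Mul(Rational(1, 2), Rational(1, 16), Add(2, -176)), 2) = Pow(Mul(Rational(1, 2), Rational(1, 16), -174), 2) = Pow(Rational(-87, 16), 2) = Rational(7569, 256)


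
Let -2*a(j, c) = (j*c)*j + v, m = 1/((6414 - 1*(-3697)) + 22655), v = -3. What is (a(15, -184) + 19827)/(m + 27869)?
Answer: 1327956831/913155655 ≈ 1.4543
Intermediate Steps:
m = 1/32766 (m = 1/((6414 + 3697) + 22655) = 1/(10111 + 22655) = 1/32766 ≈ 3.0519e-5)
a(j, c) = 3/2 - c*j²/2 (a(j, c) = -((j*c)*j - 3)/2 = -((c*j)*j - 3)/2 = -(c*j² - 3)/2 = -(-3 + c*j²)/2 = 3/2 - c*j²/2)
(a(15, -184) + 19827)/(m + 27869) = ((3/2 - ½*(-184)*15²) + 19827)/(1/32766 + 27869) = ((3/2 - ½*(-184)*225) + 19827)/(913155655/32766) = ((3/2 + 20700) + 19827)*(32766/913155655) = (41403/2 + 19827)*(32766/913155655) = (81057/2)*(32766/913155655) = 1327956831/913155655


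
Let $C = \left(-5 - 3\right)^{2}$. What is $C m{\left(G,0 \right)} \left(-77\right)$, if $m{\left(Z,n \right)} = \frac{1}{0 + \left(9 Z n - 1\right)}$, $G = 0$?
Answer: $4928$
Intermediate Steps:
$C = 64$ ($C = \left(-8\right)^{2} = 64$)
$m{\left(Z,n \right)} = \frac{1}{-1 + 9 Z n}$ ($m{\left(Z,n \right)} = \frac{1}{0 + \left(9 Z n - 1\right)} = \frac{1}{0 + \left(-1 + 9 Z n\right)} = \frac{1}{-1 + 9 Z n}$)
$C m{\left(G,0 \right)} \left(-77\right) = \frac{64}{-1 + 9 \cdot 0 \cdot 0} \left(-77\right) = \frac{64}{-1 + 0} \left(-77\right) = \frac{64}{-1} \left(-77\right) = 64 \left(-1\right) \left(-77\right) = \left(-64\right) \left(-77\right) = 4928$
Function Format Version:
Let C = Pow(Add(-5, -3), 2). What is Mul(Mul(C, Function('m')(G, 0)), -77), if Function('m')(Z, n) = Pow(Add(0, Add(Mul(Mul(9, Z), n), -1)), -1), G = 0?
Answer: 4928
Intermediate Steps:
C = 64 (C = Pow(-8, 2) = 64)
Function('m')(Z, n) = Pow(Add(-1, Mul(9, Z, n)), -1) (Function('m')(Z, n) = Pow(Add(0, Add(Mul(9, Z, n), -1)), -1) = Pow(Add(0, Add(-1, Mul(9, Z, n))), -1) = Pow(Add(-1, Mul(9, Z, n)), -1))
Mul(Mul(C, Function('m')(G, 0)), -77) = Mul(Mul(64, Pow(Add(-1, Mul(9, 0, 0)), -1)), -77) = Mul(Mul(64, Pow(Add(-1, 0), -1)), -77) = Mul(Mul(64, Pow(-1, -1)), -77) = Mul(Mul(64, -1), -77) = Mul(-64, -77) = 4928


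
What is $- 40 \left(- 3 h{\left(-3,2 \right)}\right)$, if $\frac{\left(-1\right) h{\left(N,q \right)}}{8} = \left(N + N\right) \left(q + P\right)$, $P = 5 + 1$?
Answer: $46080$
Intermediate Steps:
$P = 6$
$h{\left(N,q \right)} = - 16 N \left(6 + q\right)$ ($h{\left(N,q \right)} = - 8 \left(N + N\right) \left(q + 6\right) = - 8 \cdot 2 N \left(6 + q\right) = - 16 N \left(6 + q\right)$)
$- 40 \left(- 3 h{\left(-3,2 \right)}\right) = - 40 \left(- 3 \left(\left(-16\right) \left(-3\right) \left(6 + 2\right)\right)\right) = - 40 \left(- 3 \left(\left(-16\right) \left(-3\right) 8\right)\right) = - 40 \left(\left(-3\right) 384\right) = \left(-40\right) \left(-1152\right) = 46080$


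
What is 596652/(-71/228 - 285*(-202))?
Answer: 19433808/1875127 ≈ 10.364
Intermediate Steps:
596652/(-71/228 - 285*(-202)) = 596652/(-71*1/228 + 57570) = 596652/(-71/228 + 57570) = 596652/(13125889/228) = 596652*(228/13125889) = 19433808/1875127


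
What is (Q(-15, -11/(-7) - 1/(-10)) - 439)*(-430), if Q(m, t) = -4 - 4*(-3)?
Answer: 185330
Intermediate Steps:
Q(m, t) = 8 (Q(m, t) = -4 + 12 = 8)
(Q(-15, -11/(-7) - 1/(-10)) - 439)*(-430) = (8 - 439)*(-430) = -431*(-430) = 185330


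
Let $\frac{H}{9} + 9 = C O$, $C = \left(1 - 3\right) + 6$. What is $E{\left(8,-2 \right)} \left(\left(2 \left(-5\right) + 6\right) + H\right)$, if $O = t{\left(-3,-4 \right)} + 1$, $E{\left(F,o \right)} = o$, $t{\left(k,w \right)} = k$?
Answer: $314$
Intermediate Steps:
$C = 4$ ($C = -2 + 6 = 4$)
$O = -2$ ($O = -3 + 1 = -2$)
$H = -153$ ($H = -81 + 9 \cdot 4 \left(-2\right) = -81 + 9 \left(-8\right) = -81 - 72 = -153$)
$E{\left(8,-2 \right)} \left(\left(2 \left(-5\right) + 6\right) + H\right) = - 2 \left(\left(2 \left(-5\right) + 6\right) - 153\right) = - 2 \left(\left(-10 + 6\right) - 153\right) = - 2 \left(-4 - 153\right) = \left(-2\right) \left(-157\right) = 314$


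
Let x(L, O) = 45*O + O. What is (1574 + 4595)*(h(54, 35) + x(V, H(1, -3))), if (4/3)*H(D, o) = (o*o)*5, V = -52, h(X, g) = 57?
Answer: 19858011/2 ≈ 9.9290e+6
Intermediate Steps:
H(D, o) = 15*o²/4 (H(D, o) = 3*((o*o)*5)/4 = 3*(o²*5)/4 = 3*(5*o²)/4 = 15*o²/4)
x(L, O) = 46*O
(1574 + 4595)*(h(54, 35) + x(V, H(1, -3))) = (1574 + 4595)*(57 + 46*((15/4)*(-3)²)) = 6169*(57 + 46*((15/4)*9)) = 6169*(57 + 46*(135/4)) = 6169*(57 + 3105/2) = 6169*(3219/2) = 19858011/2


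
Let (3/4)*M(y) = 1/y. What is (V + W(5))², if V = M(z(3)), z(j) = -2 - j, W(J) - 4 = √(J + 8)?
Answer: 6061/225 + 112*√13/15 ≈ 53.859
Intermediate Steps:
W(J) = 4 + √(8 + J) (W(J) = 4 + √(J + 8) = 4 + √(8 + J))
M(y) = 4/(3*y)
V = -4/15 (V = 4/(3*(-2 - 1*3)) = 4/(3*(-2 - 3)) = (4/3)/(-5) = (4/3)*(-⅕) = -4/15 ≈ -0.26667)
(V + W(5))² = (-4/15 + (4 + √(8 + 5)))² = (-4/15 + (4 + √13))² = (56/15 + √13)²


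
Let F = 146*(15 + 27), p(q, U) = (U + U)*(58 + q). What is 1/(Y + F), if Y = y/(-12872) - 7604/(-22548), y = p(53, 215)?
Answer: 36279732/222345024455 ≈ 0.00016317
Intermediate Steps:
p(q, U) = 2*U*(58 + q) (p(q, U) = (2*U)*(58 + q) = 2*U*(58 + q))
y = 47730 (y = 2*215*(58 + 53) = 2*215*111 = 47730)
F = 6132 (F = 146*42 = 6132)
Y = -122292169/36279732 (Y = 47730/(-12872) - 7604/(-22548) = 47730*(-1/12872) - 7604*(-1/22548) = -23865/6436 + 1901/5637 = -122292169/36279732 ≈ -3.3708)
1/(Y + F) = 1/(-122292169/36279732 + 6132) = 1/(222345024455/36279732) = 36279732/222345024455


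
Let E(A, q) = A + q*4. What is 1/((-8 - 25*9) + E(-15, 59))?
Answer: -1/12 ≈ -0.083333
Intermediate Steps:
E(A, q) = A + 4*q
1/((-8 - 25*9) + E(-15, 59)) = 1/((-8 - 25*9) + (-15 + 4*59)) = 1/((-8 - 225) + (-15 + 236)) = 1/(-233 + 221) = 1/(-12) = -1/12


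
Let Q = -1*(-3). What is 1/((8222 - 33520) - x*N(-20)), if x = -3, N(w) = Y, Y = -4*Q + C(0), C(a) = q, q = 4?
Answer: -1/25322 ≈ -3.9491e-5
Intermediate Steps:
C(a) = 4
Q = 3
Y = -8 (Y = -4*3 + 4 = -12 + 4 = -8)
N(w) = -8
1/((8222 - 33520) - x*N(-20)) = 1/((8222 - 33520) - (-3)*(-8)) = 1/(-25298 - 1*24) = 1/(-25298 - 24) = 1/(-25322) = -1/25322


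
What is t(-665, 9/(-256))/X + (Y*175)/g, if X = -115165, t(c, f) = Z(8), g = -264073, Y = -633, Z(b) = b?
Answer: 12755290291/30411967045 ≈ 0.41942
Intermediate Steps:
t(c, f) = 8
t(-665, 9/(-256))/X + (Y*175)/g = 8/(-115165) - 633*175/(-264073) = 8*(-1/115165) - 110775*(-1/264073) = -8/115165 + 110775/264073 = 12755290291/30411967045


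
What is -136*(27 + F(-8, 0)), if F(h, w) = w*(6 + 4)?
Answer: -3672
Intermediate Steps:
F(h, w) = 10*w (F(h, w) = w*10 = 10*w)
-136*(27 + F(-8, 0)) = -136*(27 + 10*0) = -136*(27 + 0) = -136*27 = -3672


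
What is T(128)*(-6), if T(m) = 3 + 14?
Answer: -102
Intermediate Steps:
T(m) = 17
T(128)*(-6) = 17*(-6) = -102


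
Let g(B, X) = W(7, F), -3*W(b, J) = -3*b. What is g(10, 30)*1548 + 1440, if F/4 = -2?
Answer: 12276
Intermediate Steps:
F = -8 (F = 4*(-2) = -8)
W(b, J) = b (W(b, J) = -(-1)*b = b)
g(B, X) = 7
g(10, 30)*1548 + 1440 = 7*1548 + 1440 = 10836 + 1440 = 12276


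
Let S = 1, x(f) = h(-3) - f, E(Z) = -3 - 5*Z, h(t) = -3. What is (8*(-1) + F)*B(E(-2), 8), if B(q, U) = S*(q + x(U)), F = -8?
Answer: 64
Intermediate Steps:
x(f) = -3 - f
B(q, U) = -3 + q - U (B(q, U) = 1*(q + (-3 - U)) = 1*(-3 + q - U) = -3 + q - U)
(8*(-1) + F)*B(E(-2), 8) = (8*(-1) - 8)*(-3 + (-3 - 5*(-2)) - 1*8) = (-8 - 8)*(-3 + (-3 + 10) - 8) = -16*(-3 + 7 - 8) = -16*(-4) = 64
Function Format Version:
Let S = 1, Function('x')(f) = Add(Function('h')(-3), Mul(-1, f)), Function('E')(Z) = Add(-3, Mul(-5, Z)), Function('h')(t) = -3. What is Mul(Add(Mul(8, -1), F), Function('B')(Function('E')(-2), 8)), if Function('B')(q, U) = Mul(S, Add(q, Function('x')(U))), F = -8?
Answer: 64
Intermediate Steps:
Function('x')(f) = Add(-3, Mul(-1, f))
Function('B')(q, U) = Add(-3, q, Mul(-1, U)) (Function('B')(q, U) = Mul(1, Add(q, Add(-3, Mul(-1, U)))) = Mul(1, Add(-3, q, Mul(-1, U))) = Add(-3, q, Mul(-1, U)))
Mul(Add(Mul(8, -1), F), Function('B')(Function('E')(-2), 8)) = Mul(Add(Mul(8, -1), -8), Add(-3, Add(-3, Mul(-5, -2)), Mul(-1, 8))) = Mul(Add(-8, -8), Add(-3, Add(-3, 10), -8)) = Mul(-16, Add(-3, 7, -8)) = Mul(-16, -4) = 64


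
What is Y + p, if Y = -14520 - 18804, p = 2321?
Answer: -31003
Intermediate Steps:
Y = -33324
Y + p = -33324 + 2321 = -31003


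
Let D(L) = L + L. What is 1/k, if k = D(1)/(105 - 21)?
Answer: 42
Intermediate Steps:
D(L) = 2*L
k = 1/42 (k = (2*1)/(105 - 21) = 2/84 = (1/84)*2 = 1/42 ≈ 0.023810)
1/k = 1/(1/42) = 42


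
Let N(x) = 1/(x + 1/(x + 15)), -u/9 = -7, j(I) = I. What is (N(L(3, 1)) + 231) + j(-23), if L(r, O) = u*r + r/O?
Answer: 8267167/39745 ≈ 208.01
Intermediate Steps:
u = 63 (u = -9*(-7) = 63)
L(r, O) = 63*r + r/O
N(x) = 1/(x + 1/(15 + x))
(N(L(3, 1)) + 231) + j(-23) = ((15 + (63*3 + 3/1))/(1 + (63*3 + 3/1)² + 15*(63*3 + 3/1)) + 231) - 23 = ((15 + (189 + 3*1))/(1 + (189 + 3*1)² + 15*(189 + 3*1)) + 231) - 23 = ((15 + (189 + 3))/(1 + (189 + 3)² + 15*(189 + 3)) + 231) - 23 = ((15 + 192)/(1 + 192² + 15*192) + 231) - 23 = (207/(1 + 36864 + 2880) + 231) - 23 = (207/39745 + 231) - 23 = 9181302/39745 - 23 = 8267167/39745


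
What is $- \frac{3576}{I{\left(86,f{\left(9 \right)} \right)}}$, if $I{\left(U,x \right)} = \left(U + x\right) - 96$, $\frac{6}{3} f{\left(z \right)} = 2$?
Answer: $\frac{1192}{3} \approx 397.33$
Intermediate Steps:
$f{\left(z \right)} = 1$ ($f{\left(z \right)} = \frac{1}{2} \cdot 2 = 1$)
$I{\left(U,x \right)} = -96 + U + x$
$- \frac{3576}{I{\left(86,f{\left(9 \right)} \right)}} = - \frac{3576}{-96 + 86 + 1} = - \frac{3576}{-9} = \left(-3576\right) \left(- \frac{1}{9}\right) = \frac{1192}{3}$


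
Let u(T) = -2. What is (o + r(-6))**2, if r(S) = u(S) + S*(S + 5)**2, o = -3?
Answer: 121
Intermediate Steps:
r(S) = -2 + S*(5 + S)**2 (r(S) = -2 + S*(S + 5)**2 = -2 + S*(5 + S)**2)
(o + r(-6))**2 = (-3 + (-2 - 6*(5 - 6)**2))**2 = (-3 + (-2 - 6*(-1)**2))**2 = (-3 + (-2 - 6*1))**2 = (-3 + (-2 - 6))**2 = (-3 - 8)**2 = (-11)**2 = 121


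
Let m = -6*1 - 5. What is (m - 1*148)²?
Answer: 25281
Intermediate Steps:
m = -11 (m = -6 - 5 = -11)
(m - 1*148)² = (-11 - 1*148)² = (-11 - 148)² = (-159)² = 25281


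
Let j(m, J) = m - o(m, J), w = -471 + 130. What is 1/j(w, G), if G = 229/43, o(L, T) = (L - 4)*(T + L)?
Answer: -43/4994393 ≈ -8.6097e-6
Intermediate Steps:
o(L, T) = (-4 + L)*(L + T)
G = 229/43 (G = 229*(1/43) = 229/43 ≈ 5.3256)
w = -341
j(m, J) = -m**2 + 4*J + 5*m - J*m (j(m, J) = m - (m**2 - 4*m - 4*J + m*J) = m - (m**2 - 4*m - 4*J + J*m) = m - (m**2 - 4*J - 4*m + J*m) = m + (-m**2 + 4*J + 4*m - J*m) = -m**2 + 4*J + 5*m - J*m)
1/j(w, G) = 1/(-1*(-341)**2 + 4*(229/43) + 5*(-341) - 1*229/43*(-341)) = 1/(-1*116281 + 916/43 - 1705 + 78089/43) = 1/(-116281 + 916/43 - 1705 + 78089/43) = 1/(-4994393/43) = -43/4994393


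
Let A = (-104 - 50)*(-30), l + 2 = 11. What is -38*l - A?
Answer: -4962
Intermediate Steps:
l = 9 (l = -2 + 11 = 9)
A = 4620 (A = -154*(-30) = 4620)
-38*l - A = -38*9 - 1*4620 = -342 - 4620 = -4962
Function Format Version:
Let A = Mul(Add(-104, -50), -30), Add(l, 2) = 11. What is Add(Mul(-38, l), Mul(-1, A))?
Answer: -4962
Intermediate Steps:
l = 9 (l = Add(-2, 11) = 9)
A = 4620 (A = Mul(-154, -30) = 4620)
Add(Mul(-38, l), Mul(-1, A)) = Add(Mul(-38, 9), Mul(-1, 4620)) = Add(-342, -4620) = -4962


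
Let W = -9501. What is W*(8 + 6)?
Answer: -133014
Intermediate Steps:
W*(8 + 6) = -9501*(8 + 6) = -9501*14 = -133014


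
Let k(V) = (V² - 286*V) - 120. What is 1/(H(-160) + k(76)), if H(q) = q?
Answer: -1/16240 ≈ -6.1576e-5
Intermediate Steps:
k(V) = -120 + V² - 286*V
1/(H(-160) + k(76)) = 1/(-160 + (-120 + 76² - 286*76)) = 1/(-160 + (-120 + 5776 - 21736)) = 1/(-160 - 16080) = 1/(-16240) = -1/16240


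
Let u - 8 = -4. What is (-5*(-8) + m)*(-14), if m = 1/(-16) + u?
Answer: -4921/8 ≈ -615.13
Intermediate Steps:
u = 4 (u = 8 - 4 = 4)
m = 63/16 (m = 1/(-16) + 4 = -1/16 + 4 = 63/16 ≈ 3.9375)
(-5*(-8) + m)*(-14) = (-5*(-8) + 63/16)*(-14) = (40 + 63/16)*(-14) = (703/16)*(-14) = -4921/8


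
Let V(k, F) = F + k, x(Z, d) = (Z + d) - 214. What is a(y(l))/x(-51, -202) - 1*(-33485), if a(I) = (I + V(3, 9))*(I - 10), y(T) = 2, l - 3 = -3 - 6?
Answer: 15637607/467 ≈ 33485.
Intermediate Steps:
x(Z, d) = -214 + Z + d
l = -6 (l = 3 + (-3 - 6) = 3 - 9 = -6)
a(I) = (-10 + I)*(12 + I) (a(I) = (I + (9 + 3))*(I - 10) = (I + 12)*(-10 + I) = (12 + I)*(-10 + I) = (-10 + I)*(12 + I))
a(y(l))/x(-51, -202) - 1*(-33485) = (-120 + 2² + 2*2)/(-214 - 51 - 202) - 1*(-33485) = (-120 + 4 + 4)/(-467) + 33485 = -112*(-1/467) + 33485 = 112/467 + 33485 = 15637607/467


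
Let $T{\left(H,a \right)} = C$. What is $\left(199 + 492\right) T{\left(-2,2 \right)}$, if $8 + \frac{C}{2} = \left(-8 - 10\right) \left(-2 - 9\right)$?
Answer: $262580$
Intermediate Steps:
$C = 380$ ($C = -16 + 2 \left(-8 - 10\right) \left(-2 - 9\right) = -16 + 2 \left(\left(-18\right) \left(-11\right)\right) = -16 + 2 \cdot 198 = -16 + 396 = 380$)
$T{\left(H,a \right)} = 380$
$\left(199 + 492\right) T{\left(-2,2 \right)} = \left(199 + 492\right) 380 = 691 \cdot 380 = 262580$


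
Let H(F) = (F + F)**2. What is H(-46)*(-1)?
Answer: -8464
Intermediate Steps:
H(F) = 4*F**2 (H(F) = (2*F)**2 = 4*F**2)
H(-46)*(-1) = (4*(-46)**2)*(-1) = (4*2116)*(-1) = 8464*(-1) = -8464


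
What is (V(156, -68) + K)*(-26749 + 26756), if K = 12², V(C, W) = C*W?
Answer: -73248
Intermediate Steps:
K = 144
(V(156, -68) + K)*(-26749 + 26756) = (156*(-68) + 144)*(-26749 + 26756) = (-10608 + 144)*7 = -10464*7 = -73248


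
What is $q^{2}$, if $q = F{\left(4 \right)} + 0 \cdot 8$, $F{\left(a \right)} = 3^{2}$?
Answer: $81$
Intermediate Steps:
$F{\left(a \right)} = 9$
$q = 9$ ($q = 9 + 0 \cdot 8 = 9 + 0 = 9$)
$q^{2} = 9^{2} = 81$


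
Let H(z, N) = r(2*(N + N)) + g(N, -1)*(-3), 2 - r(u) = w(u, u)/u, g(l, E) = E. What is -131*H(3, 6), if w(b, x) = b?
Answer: -524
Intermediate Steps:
r(u) = 1 (r(u) = 2 - u/u = 2 - 1*1 = 2 - 1 = 1)
H(z, N) = 4 (H(z, N) = 1 - 1*(-3) = 1 + 3 = 4)
-131*H(3, 6) = -131*4 = -524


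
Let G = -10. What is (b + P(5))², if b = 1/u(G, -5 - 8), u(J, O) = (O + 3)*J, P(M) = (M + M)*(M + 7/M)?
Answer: 40972801/10000 ≈ 4097.3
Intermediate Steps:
P(M) = 2*M*(M + 7/M) (P(M) = (2*M)*(M + 7/M) = 2*M*(M + 7/M))
u(J, O) = J*(3 + O) (u(J, O) = (3 + O)*J = J*(3 + O))
b = 1/100 (b = 1/(-10*(3 + (-5 - 8))) = 1/(-10*(3 - 13)) = 1/(-10*(-10)) = 1/100 ≈ 0.010000)
(b + P(5))² = (1/100 + (14 + 2*5²))² = (1/100 + (14 + 2*25))² = (1/100 + (14 + 50))² = (1/100 + 64)² = (6401/100)² = 40972801/10000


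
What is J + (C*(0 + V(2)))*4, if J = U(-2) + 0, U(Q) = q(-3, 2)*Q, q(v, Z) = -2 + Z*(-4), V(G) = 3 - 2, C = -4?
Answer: 4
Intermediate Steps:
V(G) = 1
q(v, Z) = -2 - 4*Z
U(Q) = -10*Q (U(Q) = (-2 - 4*2)*Q = (-2 - 8)*Q = -10*Q)
J = 20 (J = -10*(-2) + 0 = 20 + 0 = 20)
J + (C*(0 + V(2)))*4 = 20 - 4*(0 + 1)*4 = 20 - 4*1*4 = 20 - 4*4 = 20 - 16 = 4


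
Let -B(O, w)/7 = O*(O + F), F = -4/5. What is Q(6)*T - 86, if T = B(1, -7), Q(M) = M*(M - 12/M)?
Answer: -598/5 ≈ -119.60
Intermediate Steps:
F = -⅘ (F = -4*⅕ = -⅘ ≈ -0.80000)
B(O, w) = -7*O*(-⅘ + O) (B(O, w) = -7*O*(O - ⅘) = -7*O*(-⅘ + O))
T = -7/5 (T = (7/5)*1*(4 - 5*1) = (7/5)*1*(4 - 5) = (7/5)*1*(-1) = -7/5 ≈ -1.4000)
Q(6)*T - 86 = (-12 + 6²)*(-7/5) - 86 = (-12 + 36)*(-7/5) - 86 = 24*(-7/5) - 86 = -168/5 - 86 = -598/5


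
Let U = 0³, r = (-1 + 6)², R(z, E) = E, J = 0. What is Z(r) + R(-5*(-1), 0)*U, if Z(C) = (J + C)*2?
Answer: 50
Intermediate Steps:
r = 25 (r = 5² = 25)
U = 0
Z(C) = 2*C (Z(C) = (0 + C)*2 = C*2 = 2*C)
Z(r) + R(-5*(-1), 0)*U = 2*25 + 0*0 = 50 + 0 = 50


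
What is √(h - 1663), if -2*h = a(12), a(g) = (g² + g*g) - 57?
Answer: I*√7114/2 ≈ 42.172*I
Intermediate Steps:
a(g) = -57 + 2*g² (a(g) = (g² + g²) - 57 = 2*g² - 57 = -57 + 2*g²)
h = -231/2 (h = -(-57 + 2*12²)/2 = -(-57 + 2*144)/2 = -(-57 + 288)/2 = -½*231 = -231/2 ≈ -115.50)
√(h - 1663) = √(-231/2 - 1663) = √(-3557/2) = I*√7114/2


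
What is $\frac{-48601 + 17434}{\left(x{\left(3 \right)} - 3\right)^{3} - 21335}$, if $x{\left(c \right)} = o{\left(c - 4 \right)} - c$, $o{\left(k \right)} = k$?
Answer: $\frac{10389}{7226} \approx 1.4377$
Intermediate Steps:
$x{\left(c \right)} = -4$ ($x{\left(c \right)} = \left(c - 4\right) - c = \left(-4 + c\right) - c = -4$)
$\frac{-48601 + 17434}{\left(x{\left(3 \right)} - 3\right)^{3} - 21335} = \frac{-48601 + 17434}{\left(-4 - 3\right)^{3} - 21335} = - \frac{31167}{\left(-7\right)^{3} - 21335} = - \frac{31167}{-343 - 21335} = - \frac{31167}{-21678} = \left(-31167\right) \left(- \frac{1}{21678}\right) = \frac{10389}{7226}$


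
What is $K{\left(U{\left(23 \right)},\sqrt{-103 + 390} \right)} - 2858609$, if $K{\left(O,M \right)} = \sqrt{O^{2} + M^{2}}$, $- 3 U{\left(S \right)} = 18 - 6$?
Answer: $-2858609 + \sqrt{303} \approx -2.8586 \cdot 10^{6}$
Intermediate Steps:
$U{\left(S \right)} = -4$ ($U{\left(S \right)} = - \frac{18 - 6}{3} = \left(- \frac{1}{3}\right) 12 = -4$)
$K{\left(O,M \right)} = \sqrt{M^{2} + O^{2}}$
$K{\left(U{\left(23 \right)},\sqrt{-103 + 390} \right)} - 2858609 = \sqrt{\left(\sqrt{-103 + 390}\right)^{2} + \left(-4\right)^{2}} - 2858609 = \sqrt{\left(\sqrt{287}\right)^{2} + 16} - 2858609 = \sqrt{287 + 16} - 2858609 = \sqrt{303} - 2858609 = -2858609 + \sqrt{303}$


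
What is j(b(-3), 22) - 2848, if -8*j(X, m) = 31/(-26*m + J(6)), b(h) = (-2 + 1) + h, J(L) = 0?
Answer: -13032417/4576 ≈ -2848.0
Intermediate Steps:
b(h) = -1 + h
j(X, m) = 31/(208*m) (j(X, m) = -31/(8*(-26*m + 0)) = -31/(8*((-26*m))) = -31*(-1/(26*m))/8 = -(-31)/(208*m) = 31/(208*m))
j(b(-3), 22) - 2848 = (31/208)/22 - 2848 = (31/208)*(1/22) - 2848 = 31/4576 - 2848 = -13032417/4576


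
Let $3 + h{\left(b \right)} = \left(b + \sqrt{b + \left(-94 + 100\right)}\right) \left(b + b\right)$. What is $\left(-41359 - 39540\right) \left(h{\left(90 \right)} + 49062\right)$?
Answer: $-5279387841 - 58247280 \sqrt{6} \approx -5.4221 \cdot 10^{9}$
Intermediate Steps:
$h{\left(b \right)} = -3 + 2 b \left(b + \sqrt{6 + b}\right)$ ($h{\left(b \right)} = -3 + \left(b + \sqrt{b + \left(-94 + 100\right)}\right) \left(b + b\right) = -3 + \left(b + \sqrt{b + 6}\right) 2 b = -3 + \left(b + \sqrt{6 + b}\right) 2 b = -3 + 2 b \left(b + \sqrt{6 + b}\right)$)
$\left(-41359 - 39540\right) \left(h{\left(90 \right)} + 49062\right) = \left(-41359 - 39540\right) \left(\left(-3 + 2 \cdot 90^{2} + 2 \cdot 90 \sqrt{6 + 90}\right) + 49062\right) = - 80899 \left(\left(-3 + 2 \cdot 8100 + 2 \cdot 90 \sqrt{96}\right) + 49062\right) = - 80899 \left(\left(-3 + 16200 + 2 \cdot 90 \cdot 4 \sqrt{6}\right) + 49062\right) = - 80899 \left(\left(-3 + 16200 + 720 \sqrt{6}\right) + 49062\right) = - 80899 \left(\left(16197 + 720 \sqrt{6}\right) + 49062\right) = - 80899 \left(65259 + 720 \sqrt{6}\right) = -5279387841 - 58247280 \sqrt{6}$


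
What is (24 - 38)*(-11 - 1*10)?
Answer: 294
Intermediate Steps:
(24 - 38)*(-11 - 1*10) = -14*(-11 - 10) = -14*(-21) = 294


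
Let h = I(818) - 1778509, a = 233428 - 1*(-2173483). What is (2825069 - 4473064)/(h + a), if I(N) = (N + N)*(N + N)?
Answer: -1647995/3304898 ≈ -0.49865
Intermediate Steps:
I(N) = 4*N² (I(N) = (2*N)*(2*N) = 4*N²)
a = 2406911 (a = 233428 + 2173483 = 2406911)
h = 897987 (h = 4*818² - 1778509 = 4*669124 - 1778509 = 2676496 - 1778509 = 897987)
(2825069 - 4473064)/(h + a) = (2825069 - 4473064)/(897987 + 2406911) = -1647995/3304898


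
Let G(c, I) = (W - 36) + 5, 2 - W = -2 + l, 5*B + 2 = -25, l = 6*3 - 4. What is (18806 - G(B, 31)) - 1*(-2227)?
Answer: 21074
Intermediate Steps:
l = 14 (l = 18 - 4 = 14)
B = -27/5 (B = -⅖ + (⅕)*(-25) = -⅖ - 5 = -27/5 ≈ -5.4000)
W = -10 (W = 2 - (-2 + 14) = 2 - 1*12 = 2 - 12 = -10)
G(c, I) = -41 (G(c, I) = (-10 - 36) + 5 = -46 + 5 = -41)
(18806 - G(B, 31)) - 1*(-2227) = (18806 - 1*(-41)) - 1*(-2227) = (18806 + 41) + 2227 = 18847 + 2227 = 21074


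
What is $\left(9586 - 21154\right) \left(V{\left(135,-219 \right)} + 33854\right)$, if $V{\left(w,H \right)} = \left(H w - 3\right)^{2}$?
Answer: $-10113907929504$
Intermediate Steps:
$V{\left(w,H \right)} = \left(-3 + H w\right)^{2}$
$\left(9586 - 21154\right) \left(V{\left(135,-219 \right)} + 33854\right) = \left(9586 - 21154\right) \left(\left(-3 - 29565\right)^{2} + 33854\right) = - 11568 \left(\left(-3 - 29565\right)^{2} + 33854\right) = - 11568 \left(\left(-29568\right)^{2} + 33854\right) = - 11568 \left(874266624 + 33854\right) = \left(-11568\right) 874300478 = -10113907929504$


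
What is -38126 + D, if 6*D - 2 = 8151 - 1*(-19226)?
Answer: -201377/6 ≈ -33563.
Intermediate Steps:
D = 27379/6 (D = 1/3 + (8151 - 1*(-19226))/6 = 1/3 + (8151 + 19226)/6 = 1/3 + (1/6)*27377 = 1/3 + 27377/6 = 27379/6 ≈ 4563.2)
-38126 + D = -38126 + 27379/6 = -201377/6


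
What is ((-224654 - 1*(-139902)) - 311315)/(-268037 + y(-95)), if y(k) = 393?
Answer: 396067/267644 ≈ 1.4798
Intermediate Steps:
((-224654 - 1*(-139902)) - 311315)/(-268037 + y(-95)) = ((-224654 - 1*(-139902)) - 311315)/(-268037 + 393) = ((-224654 + 139902) - 311315)/(-267644) = (-84752 - 311315)*(-1/267644) = -396067*(-1/267644) = 396067/267644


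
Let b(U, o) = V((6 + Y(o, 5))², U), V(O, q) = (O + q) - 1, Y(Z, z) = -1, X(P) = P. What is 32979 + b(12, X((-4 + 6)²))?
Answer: 33015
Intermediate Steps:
V(O, q) = -1 + O + q
b(U, o) = 24 + U (b(U, o) = -1 + (6 - 1)² + U = -1 + 5² + U = -1 + 25 + U = 24 + U)
32979 + b(12, X((-4 + 6)²)) = 32979 + (24 + 12) = 32979 + 36 = 33015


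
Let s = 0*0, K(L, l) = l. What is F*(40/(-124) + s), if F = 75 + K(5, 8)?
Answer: -830/31 ≈ -26.774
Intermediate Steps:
s = 0
F = 83 (F = 75 + 8 = 83)
F*(40/(-124) + s) = 83*(40/(-124) + 0) = 83*(40*(-1/124) + 0) = 83*(-10/31 + 0) = 83*(-10/31) = -830/31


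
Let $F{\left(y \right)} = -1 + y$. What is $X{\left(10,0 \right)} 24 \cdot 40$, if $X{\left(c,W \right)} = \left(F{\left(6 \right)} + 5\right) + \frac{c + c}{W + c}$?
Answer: $11520$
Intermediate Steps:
$X{\left(c,W \right)} = 10 + \frac{2 c}{W + c}$ ($X{\left(c,W \right)} = \left(\left(-1 + 6\right) + 5\right) + \frac{c + c}{W + c} = \left(5 + 5\right) + \frac{2 c}{W + c} = 10 + \frac{2 c}{W + c}$)
$X{\left(10,0 \right)} 24 \cdot 40 = \frac{2 \left(5 \cdot 0 + 6 \cdot 10\right)}{0 + 10} \cdot 24 \cdot 40 = \frac{2 \left(0 + 60\right)}{10} \cdot 24 \cdot 40 = 2 \cdot \frac{1}{10} \cdot 60 \cdot 24 \cdot 40 = 12 \cdot 24 \cdot 40 = 288 \cdot 40 = 11520$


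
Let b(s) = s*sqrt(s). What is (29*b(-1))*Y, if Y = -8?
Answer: 232*I ≈ 232.0*I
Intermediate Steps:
b(s) = s**(3/2)
(29*b(-1))*Y = (29*(-1)**(3/2))*(-8) = (29*(-I))*(-8) = -29*I*(-8) = 232*I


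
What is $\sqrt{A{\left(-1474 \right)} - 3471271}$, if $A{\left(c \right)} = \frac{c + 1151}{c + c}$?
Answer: $\frac{3 i \sqrt{837994105905}}{1474} \approx 1863.1 i$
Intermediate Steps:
$A{\left(c \right)} = \frac{1151 + c}{2 c}$
$\sqrt{A{\left(-1474 \right)} - 3471271} = \sqrt{\frac{1151 - 1474}{2 \left(-1474\right)} - 3471271} = \sqrt{\frac{1}{2} \left(- \frac{1}{1474}\right) \left(-323\right) - 3471271} = \sqrt{\frac{323}{2948} - 3471271} = \sqrt{- \frac{10233306585}{2948}} = \frac{3 i \sqrt{837994105905}}{1474}$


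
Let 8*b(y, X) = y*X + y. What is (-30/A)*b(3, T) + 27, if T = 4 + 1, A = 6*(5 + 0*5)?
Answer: 99/4 ≈ 24.750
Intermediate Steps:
A = 30 (A = 6*(5 + 0) = 6*5 = 30)
T = 5
b(y, X) = y/8 + X*y/8 (b(y, X) = (y*X + y)/8 = (X*y + y)/8 = (y + X*y)/8 = y/8 + X*y/8)
(-30/A)*b(3, T) + 27 = (-30/30)*((⅛)*3*(1 + 5)) + 27 = (-30*1/30)*((⅛)*3*6) + 27 = -1*9/4 + 27 = -9/4 + 27 = 99/4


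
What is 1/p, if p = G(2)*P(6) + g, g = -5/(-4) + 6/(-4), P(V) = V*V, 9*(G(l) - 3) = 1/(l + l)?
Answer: 4/435 ≈ 0.0091954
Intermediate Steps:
G(l) = 3 + 1/(18*l) (G(l) = 3 + 1/(9*(l + l)) = 3 + 1/(9*((2*l))) = 3 + (1/(2*l))/9 = 3 + 1/(18*l))
P(V) = V²
g = -¼ (g = -5*(-¼) + 6*(-¼) = 5/4 - 3/2 = -¼ ≈ -0.25000)
p = 435/4 (p = (3 + (1/18)/2)*6² - ¼ = (3 + (1/18)*(½))*36 - ¼ = (3 + 1/36)*36 - ¼ = (109/36)*36 - ¼ = 109 - ¼ = 435/4 ≈ 108.75)
1/p = 1/(435/4) = 4/435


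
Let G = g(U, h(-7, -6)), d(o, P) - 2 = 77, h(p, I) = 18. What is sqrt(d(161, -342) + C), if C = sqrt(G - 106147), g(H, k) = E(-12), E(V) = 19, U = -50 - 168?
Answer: sqrt(79 + 12*I*sqrt(737)) ≈ 14.391 + 11.318*I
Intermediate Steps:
U = -218
d(o, P) = 79 (d(o, P) = 2 + 77 = 79)
g(H, k) = 19
G = 19
C = 12*I*sqrt(737) (C = sqrt(19 - 106147) = sqrt(-106128) = 12*I*sqrt(737) ≈ 325.77*I)
sqrt(d(161, -342) + C) = sqrt(79 + 12*I*sqrt(737))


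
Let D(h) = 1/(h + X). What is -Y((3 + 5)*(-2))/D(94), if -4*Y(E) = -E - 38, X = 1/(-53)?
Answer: -54791/106 ≈ -516.90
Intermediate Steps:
X = -1/53 ≈ -0.018868
D(h) = 1/(-1/53 + h) (D(h) = 1/(h - 1/53) = 1/(-1/53 + h))
Y(E) = 19/2 + E/4 (Y(E) = -(-E - 38)/4 = -(-38 - E)/4 = 19/2 + E/4)
-Y((3 + 5)*(-2))/D(94) = -(19/2 + ((3 + 5)*(-2))/4)/(53/(-1 + 53*94)) = -(19/2 + (8*(-2))/4)/(53/(-1 + 4982)) = -(19/2 + (¼)*(-16))/(53/4981) = -(19/2 - 4)/(53*(1/4981)) = -11/(2*53/4981) = -11*4981/(2*53) = -1*54791/106 = -54791/106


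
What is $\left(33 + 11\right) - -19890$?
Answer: $19934$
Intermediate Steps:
$\left(33 + 11\right) - -19890 = 44 + 19890 = 19934$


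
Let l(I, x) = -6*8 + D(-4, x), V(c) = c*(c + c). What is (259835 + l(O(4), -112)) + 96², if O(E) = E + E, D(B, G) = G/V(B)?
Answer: 537999/2 ≈ 2.6900e+5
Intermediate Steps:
V(c) = 2*c² (V(c) = c*(2*c) = 2*c²)
D(B, G) = G/(2*B²) (D(B, G) = G/((2*B²)) = G*(1/(2*B²)) = G/(2*B²))
O(E) = 2*E
l(I, x) = -48 + x/32 (l(I, x) = -6*8 + (½)*x/(-4)² = -48 + (½)*x*(1/16) = -48 + x/32)
(259835 + l(O(4), -112)) + 96² = (259835 + (-48 + (1/32)*(-112))) + 96² = (259835 + (-48 - 7/2)) + 9216 = (259835 - 103/2) + 9216 = 519567/2 + 9216 = 537999/2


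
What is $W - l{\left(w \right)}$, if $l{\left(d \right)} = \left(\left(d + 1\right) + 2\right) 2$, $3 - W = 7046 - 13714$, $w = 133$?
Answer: $6399$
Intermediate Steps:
$W = 6671$ ($W = 3 - \left(7046 - 13714\right) = 3 - -6668 = 3 + 6668 = 6671$)
$l{\left(d \right)} = 6 + 2 d$ ($l{\left(d \right)} = \left(\left(1 + d\right) + 2\right) 2 = \left(3 + d\right) 2 = 6 + 2 d$)
$W - l{\left(w \right)} = 6671 - \left(6 + 2 \cdot 133\right) = 6671 - \left(6 + 266\right) = 6671 - 272 = 6399$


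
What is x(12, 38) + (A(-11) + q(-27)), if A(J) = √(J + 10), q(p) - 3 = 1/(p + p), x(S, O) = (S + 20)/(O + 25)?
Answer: 1319/378 + I ≈ 3.4894 + 1.0*I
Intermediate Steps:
x(S, O) = (20 + S)/(25 + O)
q(p) = 3 + 1/(2*p) (q(p) = 3 + 1/(p + p) = 3 + 1/(2*p))
A(J) = √(10 + J)
x(12, 38) + (A(-11) + q(-27)) = (20 + 12)/(25 + 38) + (√(10 - 11) + (3 + (½)/(-27))) = 32/63 + (√(-1) + (3 + (½)*(-1/27))) = (1/63)*32 + (I + (3 - 1/54)) = 32/63 + (I + 161/54) = 32/63 + (161/54 + I) = 1319/378 + I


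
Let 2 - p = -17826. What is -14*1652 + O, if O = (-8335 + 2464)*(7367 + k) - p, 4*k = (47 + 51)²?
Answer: -57388884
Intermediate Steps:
k = 2401 (k = (47 + 51)²/4 = (¼)*98² = (¼)*9604 = 2401)
p = 17828 (p = 2 - 1*(-17826) = 2 + 17826 = 17828)
O = -57365756 (O = (-8335 + 2464)*(7367 + 2401) - 1*17828 = -5871*9768 - 17828 = -57347928 - 17828 = -57365756)
-14*1652 + O = -14*1652 - 57365756 = -23128 - 57365756 = -57388884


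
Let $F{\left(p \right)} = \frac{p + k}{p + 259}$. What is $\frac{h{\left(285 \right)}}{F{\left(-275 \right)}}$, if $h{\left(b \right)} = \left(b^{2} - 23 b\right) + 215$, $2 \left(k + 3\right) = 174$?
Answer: $\frac{1198160}{191} \approx 6273.1$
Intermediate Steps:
$k = 84$ ($k = -3 + \frac{1}{2} \cdot 174 = -3 + 87 = 84$)
$F{\left(p \right)} = \frac{84 + p}{259 + p}$ ($F{\left(p \right)} = \frac{p + 84}{p + 259} = \frac{84 + p}{259 + p}$)
$h{\left(b \right)} = 215 + b^{2} - 23 b$
$\frac{h{\left(285 \right)}}{F{\left(-275 \right)}} = \frac{215 + 285^{2} - 6555}{\frac{1}{259 - 275} \left(84 - 275\right)} = \frac{215 + 81225 - 6555}{\frac{1}{-16} \left(-191\right)} = \frac{74885}{\left(- \frac{1}{16}\right) \left(-191\right)} = \frac{74885}{\frac{191}{16}} = 74885 \cdot \frac{16}{191} = \frac{1198160}{191}$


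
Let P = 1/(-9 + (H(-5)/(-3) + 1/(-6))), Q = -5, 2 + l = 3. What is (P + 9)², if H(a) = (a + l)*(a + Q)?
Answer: 162409/2025 ≈ 80.202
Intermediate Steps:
l = 1 (l = -2 + 3 = 1)
H(a) = (1 + a)*(-5 + a) (H(a) = (a + 1)*(a - 5) = (1 + a)*(-5 + a))
P = -2/45 (P = 1/(-9 + ((-5 + (-5)² - 4*(-5))/(-3) + 1/(-6))) = 1/(-9 + ((-5 + 25 + 20)*(-⅓) + 1*(-⅙))) = 1/(-9 + (40*(-⅓) - ⅙)) = 1/(-9 + (-40/3 - ⅙)) = 1/(-9 - 27/2) = 1/(-45/2) = -2/45 ≈ -0.044444)
(P + 9)² = (-2/45 + 9)² = (403/45)² = 162409/2025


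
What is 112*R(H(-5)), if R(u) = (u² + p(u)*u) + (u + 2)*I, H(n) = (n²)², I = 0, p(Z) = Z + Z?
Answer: 131250000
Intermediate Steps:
p(Z) = 2*Z
H(n) = n⁴
R(u) = 3*u² (R(u) = (u² + (2*u)*u) + (u + 2)*0 = (u² + 2*u²) + (2 + u)*0 = 3*u² + 0 = 3*u²)
112*R(H(-5)) = 112*(3*((-5)⁴)²) = 112*(3*625²) = 112*(3*390625) = 112*1171875 = 131250000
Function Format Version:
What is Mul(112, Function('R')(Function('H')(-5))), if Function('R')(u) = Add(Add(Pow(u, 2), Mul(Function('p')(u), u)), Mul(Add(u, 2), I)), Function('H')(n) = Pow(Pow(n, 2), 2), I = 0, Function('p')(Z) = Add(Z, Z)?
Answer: 131250000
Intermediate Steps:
Function('p')(Z) = Mul(2, Z)
Function('H')(n) = Pow(n, 4)
Function('R')(u) = Mul(3, Pow(u, 2)) (Function('R')(u) = Add(Add(Pow(u, 2), Mul(Mul(2, u), u)), Mul(Add(u, 2), 0)) = Add(Add(Pow(u, 2), Mul(2, Pow(u, 2))), Mul(Add(2, u), 0)) = Add(Mul(3, Pow(u, 2)), 0) = Mul(3, Pow(u, 2)))
Mul(112, Function('R')(Function('H')(-5))) = Mul(112, Mul(3, Pow(Pow(-5, 4), 2))) = Mul(112, Mul(3, Pow(625, 2))) = Mul(112, Mul(3, 390625)) = Mul(112, 1171875) = 131250000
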